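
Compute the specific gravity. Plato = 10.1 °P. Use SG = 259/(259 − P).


SG = 259/(259 − 10.1)

1.0406


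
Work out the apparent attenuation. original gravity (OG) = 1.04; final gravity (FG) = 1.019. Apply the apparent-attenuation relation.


AA = (OG − FG)/(OG − 1) · 100
AA = (1.04 − 1.019)/(1.04 − 1) · 100

52.5000 %


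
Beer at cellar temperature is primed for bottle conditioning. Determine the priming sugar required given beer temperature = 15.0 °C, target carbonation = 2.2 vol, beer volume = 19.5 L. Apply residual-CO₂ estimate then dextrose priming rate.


residual = 14.695·(0.01821 + 0.09011·e^(−0.04·T));  sugar = (target − residual)·4.0·V
residual = 14.695·(0.01821 + 0.09011·e^(−0.04·15.0)) = 0.9943
sugar = (2.2 − 0.9943)·4.0·19.5

94.0435 g


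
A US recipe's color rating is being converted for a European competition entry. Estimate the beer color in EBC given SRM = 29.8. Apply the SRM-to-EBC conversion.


EBC = SRM · 1.97
EBC = 29.8 · 1.97

58.7060 EBC


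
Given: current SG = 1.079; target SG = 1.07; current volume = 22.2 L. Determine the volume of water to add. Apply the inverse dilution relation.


V_water = V·((SG_curr − 1)/(SG_target − 1) − 1)
V_water = 22.2·((1.079 − 1)/(1.07 − 1) − 1)

2.8543 L


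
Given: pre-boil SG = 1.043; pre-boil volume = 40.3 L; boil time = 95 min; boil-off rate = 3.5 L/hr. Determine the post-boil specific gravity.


V_post = V_pre − rate·(t/60);  SG_post = 1 + (SG_pre−1)·V_pre/V_post
V_post = 40.3 − 3.5·(95/60) = 34.7583
SG_post = 1 + (1.043 − 1)·40.3/34.7583

1.0499


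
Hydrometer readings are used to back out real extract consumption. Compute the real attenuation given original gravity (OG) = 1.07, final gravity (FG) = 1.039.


AA = (OG−FG)/(OG−1)·100;  RA = AA·0.8192
AA = (1.07 − 1.039)/(1.07 − 1)·100 = 44.2857
RA = 44.2857·0.8192

36.2789 %


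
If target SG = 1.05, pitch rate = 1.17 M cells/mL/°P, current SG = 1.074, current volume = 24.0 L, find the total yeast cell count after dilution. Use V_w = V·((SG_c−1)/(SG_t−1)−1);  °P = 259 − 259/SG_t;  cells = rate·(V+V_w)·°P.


V_w = 24.0·((1.074−1)/(1.05−1)−1) = 11.5200
V_final = 24.0 + 11.5200 = 35.5200
°P = 259 − 259/1.05 = 12.3333
cells = 1.17·35.5200·12.3333

512.5536 billion cells


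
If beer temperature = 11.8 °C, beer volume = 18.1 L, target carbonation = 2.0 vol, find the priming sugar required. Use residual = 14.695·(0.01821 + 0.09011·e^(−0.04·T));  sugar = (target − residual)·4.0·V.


residual = 14.695·(0.01821 + 0.09011·e^(−0.04·11.8)) = 1.0935
sugar = (2.0 − 1.0935)·4.0·18.1

65.6270 g


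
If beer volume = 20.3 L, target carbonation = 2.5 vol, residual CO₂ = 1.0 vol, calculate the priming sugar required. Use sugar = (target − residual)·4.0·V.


sugar = (2.5 − 1.0)·4.0·20.3

121.8000 g


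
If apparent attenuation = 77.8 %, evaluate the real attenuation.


RA = AA · 0.8192
RA = 77.8 · 0.8192

63.7338 %


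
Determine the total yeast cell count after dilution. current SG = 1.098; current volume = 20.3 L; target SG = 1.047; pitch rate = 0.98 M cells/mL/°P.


V_w = V·((SG_c−1)/(SG_t−1)−1);  °P = 259 − 259/SG_t;  cells = rate·(V+V_w)·°P
V_w = 20.3·((1.098−1)/(1.047−1)−1) = 22.0277
V_final = 20.3 + 22.0277 = 42.3277
°P = 259 − 259/1.047 = 11.6266
cells = 0.98·42.3277·11.6266

482.2822 billion cells


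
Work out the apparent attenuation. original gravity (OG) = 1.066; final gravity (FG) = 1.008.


AA = (OG − FG)/(OG − 1) · 100
AA = (1.066 − 1.008)/(1.066 − 1) · 100

87.8788 %


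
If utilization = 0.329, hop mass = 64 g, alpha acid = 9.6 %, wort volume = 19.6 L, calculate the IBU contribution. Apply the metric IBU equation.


IBU = (α/100)·mass·U·1000 / V
IBU = (9.6/100)·64·0.329·1000 / 19.6

103.1314 IBU


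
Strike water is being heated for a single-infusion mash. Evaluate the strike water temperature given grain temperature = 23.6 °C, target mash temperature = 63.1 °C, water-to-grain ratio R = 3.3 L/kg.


T_strike = (0.41/R)·(T_mash − T_grain) + T_mash
T_strike = (0.41/3.3)·(63.1 − 23.6) + 63.1

68.0076 °C


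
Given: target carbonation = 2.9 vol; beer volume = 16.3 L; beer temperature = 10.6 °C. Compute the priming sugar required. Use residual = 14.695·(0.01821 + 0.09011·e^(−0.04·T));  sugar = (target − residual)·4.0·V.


residual = 14.695·(0.01821 + 0.09011·e^(−0.04·10.6)) = 1.1342
sugar = (2.9 − 1.1342)·4.0·16.3

115.1326 g


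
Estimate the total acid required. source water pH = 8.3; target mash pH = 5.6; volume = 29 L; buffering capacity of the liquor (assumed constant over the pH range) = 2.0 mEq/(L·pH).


acid = buffering capacity · (pH_source − pH_target) · V
acid = 2.0 · (8.3 − 5.6) · 29

156.6000 mEq


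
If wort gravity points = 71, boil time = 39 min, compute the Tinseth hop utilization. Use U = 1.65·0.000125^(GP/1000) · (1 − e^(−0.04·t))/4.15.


bigness = 1.65·0.000125^(71/1000) = 0.8717
boil_factor = (1 − e^(−0.04·39))/4.15 = 0.1903
U = 0.8717 · 0.1903

0.1659


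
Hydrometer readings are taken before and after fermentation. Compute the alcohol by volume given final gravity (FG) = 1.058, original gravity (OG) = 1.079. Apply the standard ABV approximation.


ABV = (OG − FG) · 131.25
ABV = (1.079 − 1.058) · 131.25

2.7562 % ABV


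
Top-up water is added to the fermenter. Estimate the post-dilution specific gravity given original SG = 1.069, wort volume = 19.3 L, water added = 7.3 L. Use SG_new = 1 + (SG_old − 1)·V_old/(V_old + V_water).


pts = (1.069 − 1)·1000·19.3/(19.3 + 7.3) = 50.0639
SG_new = 1 + 50.0639/1000

1.0501


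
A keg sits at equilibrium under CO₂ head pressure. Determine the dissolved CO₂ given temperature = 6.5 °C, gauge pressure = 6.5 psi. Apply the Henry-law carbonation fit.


vols = (P + 14.695)·(0.01821 + 0.09011·e^(−0.04·T))
vols = (6.5 + 14.695)·(0.01821 + 0.09011·e^(−0.04·6.5))

1.8586 volumes


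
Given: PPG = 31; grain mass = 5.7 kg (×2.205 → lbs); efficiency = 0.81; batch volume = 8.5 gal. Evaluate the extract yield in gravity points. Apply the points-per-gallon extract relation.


points = lbs × PPG × eff / vol
lbs = 5.7 × 2.205 = 12.5685
points = 12.5685 × 31 × 0.81 / 8.5

37.1288 points


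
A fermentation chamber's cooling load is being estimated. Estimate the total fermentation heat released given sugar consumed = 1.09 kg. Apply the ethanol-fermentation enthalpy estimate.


Q = m_sugar · 590 kJ/kg
Q = 1.09 · 590

643.1000 kJ


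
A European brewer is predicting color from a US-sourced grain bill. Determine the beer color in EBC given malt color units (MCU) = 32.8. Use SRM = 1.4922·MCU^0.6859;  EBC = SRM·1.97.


SRM = 1.4922·32.8^0.6859 = 16.3518
EBC = 16.3518·1.97

32.2130 EBC


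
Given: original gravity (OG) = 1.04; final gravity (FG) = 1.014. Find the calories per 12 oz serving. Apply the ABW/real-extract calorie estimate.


ABW = (OG−FG)·131.25·0.79/FG;  °P = 259 − 259/SG (for OG→OE and FG→AE);  RE = 0.1808·OE + 0.8192·AE;  Cal = (6.9·ABW + 4·(RE−0.1))·FG·3.55
ABW = (1.04 − 1.014)·131.25·0.79/1.014 = 2.6587
OE = 259 − 259/1.04 = 9.9615 °P
AE = 259 − 259/1.014 = 3.5759 °P
RE = 0.1808·9.9615 + 0.8192·3.5759 = 4.7305 °P
Cal = (6.9·2.6587 + 4·(4.7305−0.1))·1.014·3.55

132.7084 kcal


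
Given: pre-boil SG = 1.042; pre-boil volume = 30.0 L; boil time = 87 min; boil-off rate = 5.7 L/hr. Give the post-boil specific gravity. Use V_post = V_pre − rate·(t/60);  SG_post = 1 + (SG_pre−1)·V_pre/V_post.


V_post = 30.0 − 5.7·(87/60) = 21.7350
SG_post = 1 + (1.042 − 1)·30.0/21.7350

1.0580


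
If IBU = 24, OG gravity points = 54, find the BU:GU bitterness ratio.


BU:GU = IBU / OG_points
BU:GU = 24 / 54

0.4444


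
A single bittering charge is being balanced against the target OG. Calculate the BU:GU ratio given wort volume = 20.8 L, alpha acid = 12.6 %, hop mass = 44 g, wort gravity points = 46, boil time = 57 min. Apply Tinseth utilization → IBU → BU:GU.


U = 1.65·0.000125^(GP/1000)·(1−e^(−0.04t))/4.15;  IBU = (α/100)·m·U·1000/V;  BU:GU = IBU/GP
U = 1.65·0.000125^(46/1000)·(1−e^(−0.04·57))/4.15 = 0.2361
IBU = (12.6/100)·44·0.2361·1000/20.8 = 62.9205
BU:GU = 62.9205/46

1.3678


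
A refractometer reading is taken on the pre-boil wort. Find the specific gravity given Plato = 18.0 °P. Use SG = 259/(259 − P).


SG = 259/(259 − 18.0)

1.0747


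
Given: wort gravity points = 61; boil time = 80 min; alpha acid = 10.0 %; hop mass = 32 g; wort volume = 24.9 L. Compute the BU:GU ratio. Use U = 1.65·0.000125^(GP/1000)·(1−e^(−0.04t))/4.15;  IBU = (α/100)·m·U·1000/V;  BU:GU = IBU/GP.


U = 1.65·0.000125^(61/1000)·(1−e^(−0.04·80))/4.15 = 0.2204
IBU = (10.0/100)·32·0.2204·1000/24.9 = 28.3285
BU:GU = 28.3285/61

0.4644


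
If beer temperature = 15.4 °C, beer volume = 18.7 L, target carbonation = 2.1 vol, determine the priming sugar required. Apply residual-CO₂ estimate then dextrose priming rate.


residual = 14.695·(0.01821 + 0.09011·e^(−0.04·T));  sugar = (target − residual)·4.0·V
residual = 14.695·(0.01821 + 0.09011·e^(−0.04·15.4)) = 0.9828
sugar = (2.1 − 0.9828)·4.0·18.7

83.5681 g


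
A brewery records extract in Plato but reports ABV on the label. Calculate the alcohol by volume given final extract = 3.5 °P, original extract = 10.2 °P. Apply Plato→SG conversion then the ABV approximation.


SG = 259/(259 − P);  ABV = (OG − FG)·131.25
OG = 259/(259 − 10.2) = 1.0410
FG = 259/(259 − 3.5) = 1.0137
ABV = (1.0410 − 1.0137)·131.25

3.5829 % ABV


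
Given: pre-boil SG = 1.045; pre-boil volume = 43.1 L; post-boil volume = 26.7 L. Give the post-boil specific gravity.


SG_post = 1 + (SG_pre − 1)·V_pre/V_post
pts_pre = (1.045 − 1)·1000 = 45.0000
pts_post = 45.0000·43.1/26.7 = 72.6404
SG_post = 1 + 72.6404/1000

1.0726


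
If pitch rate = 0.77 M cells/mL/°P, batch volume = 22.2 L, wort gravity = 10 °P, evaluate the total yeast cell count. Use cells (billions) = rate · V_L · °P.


cells = 0.77 · 22.2 · 10

170.9400 billion cells


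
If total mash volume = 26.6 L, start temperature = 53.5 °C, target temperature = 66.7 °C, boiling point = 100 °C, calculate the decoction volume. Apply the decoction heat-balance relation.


V_dec = V_total·(T_target − T_start)/(T_boil − T_start)
V_dec = 26.6·(66.7 − 53.5)/(100 − 53.5)

7.5510 L


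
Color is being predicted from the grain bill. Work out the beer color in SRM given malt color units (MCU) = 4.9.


SRM = 1.4922 · MCU^0.6859
SRM = 1.4922 · 4.9^0.6859

4.4385 SRM


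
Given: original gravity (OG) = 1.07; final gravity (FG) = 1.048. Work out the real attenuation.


AA = (OG−FG)/(OG−1)·100;  RA = AA·0.8192
AA = (1.07 − 1.048)/(1.07 − 1)·100 = 31.4286
RA = 31.4286·0.8192

25.7463 %


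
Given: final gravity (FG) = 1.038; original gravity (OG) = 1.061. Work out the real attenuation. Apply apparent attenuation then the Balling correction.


AA = (OG−FG)/(OG−1)·100;  RA = AA·0.8192
AA = (1.061 − 1.038)/(1.061 − 1)·100 = 37.7049
RA = 37.7049·0.8192

30.8879 %


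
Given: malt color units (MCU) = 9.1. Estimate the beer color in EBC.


SRM = 1.4922·MCU^0.6859;  EBC = SRM·1.97
SRM = 1.4922·9.1^0.6859 = 6.7863
EBC = 6.7863·1.97

13.3690 EBC


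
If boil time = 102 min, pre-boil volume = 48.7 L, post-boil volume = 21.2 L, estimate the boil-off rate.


rate = (V_pre − V_post) / (t_min/60)
rate = (48.7 − 21.2) / (102/60)

16.1765 L/hr


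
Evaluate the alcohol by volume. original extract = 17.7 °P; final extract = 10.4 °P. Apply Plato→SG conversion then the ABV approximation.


SG = 259/(259 − P);  ABV = (OG − FG)·131.25
OG = 259/(259 − 17.7) = 1.0734
FG = 259/(259 − 10.4) = 1.0418
ABV = (1.0734 − 1.0418)·131.25

4.1368 % ABV


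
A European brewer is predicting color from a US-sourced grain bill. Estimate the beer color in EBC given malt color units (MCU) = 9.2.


SRM = 1.4922·MCU^0.6859;  EBC = SRM·1.97
SRM = 1.4922·9.2^0.6859 = 6.8374
EBC = 6.8374·1.97

13.4696 EBC


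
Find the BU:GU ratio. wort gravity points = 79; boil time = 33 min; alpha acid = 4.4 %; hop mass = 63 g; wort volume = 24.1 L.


U = 1.65·0.000125^(GP/1000)·(1−e^(−0.04t))/4.15;  IBU = (α/100)·m·U·1000/V;  BU:GU = IBU/GP
U = 1.65·0.000125^(79/1000)·(1−e^(−0.04·33))/4.15 = 0.1433
IBU = (4.4/100)·63·0.1433·1000/24.1 = 16.4775
BU:GU = 16.4775/79

0.2086


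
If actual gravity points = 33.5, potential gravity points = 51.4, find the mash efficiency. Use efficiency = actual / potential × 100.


efficiency = 33.5 / 51.4 × 100

65.1751 %


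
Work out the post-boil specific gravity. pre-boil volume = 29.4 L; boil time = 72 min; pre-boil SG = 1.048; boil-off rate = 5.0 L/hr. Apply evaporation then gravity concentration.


V_post = V_pre − rate·(t/60);  SG_post = 1 + (SG_pre−1)·V_pre/V_post
V_post = 29.4 − 5.0·(72/60) = 23.4000
SG_post = 1 + (1.048 − 1)·29.4/23.4000

1.0603


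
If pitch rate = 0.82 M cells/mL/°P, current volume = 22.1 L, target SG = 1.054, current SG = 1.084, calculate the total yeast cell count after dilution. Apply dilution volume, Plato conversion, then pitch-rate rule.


V_w = V·((SG_c−1)/(SG_t−1)−1);  °P = 259 − 259/SG_t;  cells = rate·(V+V_w)·°P
V_w = 22.1·((1.084−1)/(1.054−1)−1) = 12.2778
V_final = 22.1 + 12.2778 = 34.3778
°P = 259 − 259/1.054 = 13.2694
cells = 0.82·34.3778·13.2694

374.0628 billion cells


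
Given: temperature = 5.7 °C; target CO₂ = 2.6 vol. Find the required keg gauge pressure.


psi = vols/(0.01821 + 0.09011·e^(−0.04·T)) − 14.695
psi = 2.6/(0.01821 + 0.09011·e^(−0.04·5.7)) − 14.695

14.2103 psi


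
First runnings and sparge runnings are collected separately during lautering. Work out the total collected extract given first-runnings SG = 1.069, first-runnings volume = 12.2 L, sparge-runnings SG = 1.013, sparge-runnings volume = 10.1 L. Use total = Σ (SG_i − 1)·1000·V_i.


first = (1.069 − 1)·1000·12.2 = 841.8000
sparge = (1.013 − 1)·1000·10.1 = 131.3000
total = 841.8000 + 131.3000

973.1000 gravity·L


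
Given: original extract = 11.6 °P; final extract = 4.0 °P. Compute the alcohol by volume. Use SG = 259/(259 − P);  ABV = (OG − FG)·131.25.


OG = 259/(259 − 11.6) = 1.0469
FG = 259/(259 − 4.0) = 1.0157
ABV = (1.0469 − 1.0157)·131.25

4.0952 % ABV


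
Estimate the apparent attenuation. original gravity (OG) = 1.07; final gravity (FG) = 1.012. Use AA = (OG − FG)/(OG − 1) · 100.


AA = (1.07 − 1.012)/(1.07 − 1) · 100

82.8571 %


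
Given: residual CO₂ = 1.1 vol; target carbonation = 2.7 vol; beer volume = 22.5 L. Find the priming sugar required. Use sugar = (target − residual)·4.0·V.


sugar = (2.7 − 1.1)·4.0·22.5

144.0000 g


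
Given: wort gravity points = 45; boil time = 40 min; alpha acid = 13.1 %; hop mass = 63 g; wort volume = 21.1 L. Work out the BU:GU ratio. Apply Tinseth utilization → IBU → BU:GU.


U = 1.65·0.000125^(GP/1000)·(1−e^(−0.04t))/4.15;  IBU = (α/100)·m·U·1000/V;  BU:GU = IBU/GP
U = 1.65·0.000125^(45/1000)·(1−e^(−0.04·40))/4.15 = 0.2118
IBU = (13.1/100)·63·0.2118·1000/21.1 = 82.8296
BU:GU = 82.8296/45

1.8407


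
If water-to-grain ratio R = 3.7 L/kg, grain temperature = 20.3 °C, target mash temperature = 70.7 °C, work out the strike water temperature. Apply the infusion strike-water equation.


T_strike = (0.41/R)·(T_mash − T_grain) + T_mash
T_strike = (0.41/3.7)·(70.7 − 20.3) + 70.7

76.2849 °C


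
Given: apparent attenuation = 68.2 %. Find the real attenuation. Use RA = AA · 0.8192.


RA = 68.2 · 0.8192

55.8694 %


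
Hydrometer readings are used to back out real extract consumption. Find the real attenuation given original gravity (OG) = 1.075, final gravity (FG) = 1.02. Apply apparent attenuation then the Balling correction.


AA = (OG−FG)/(OG−1)·100;  RA = AA·0.8192
AA = (1.075 − 1.02)/(1.075 − 1)·100 = 73.3333
RA = 73.3333·0.8192

60.0747 %


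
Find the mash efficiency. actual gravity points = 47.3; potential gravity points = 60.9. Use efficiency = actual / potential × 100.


efficiency = 47.3 / 60.9 × 100

77.6683 %


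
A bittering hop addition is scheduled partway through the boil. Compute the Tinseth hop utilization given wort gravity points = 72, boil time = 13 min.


U = 1.65·0.000125^(GP/1000) · (1 − e^(−0.04·t))/4.15
bigness = 1.65·0.000125^(72/1000) = 0.8639
boil_factor = (1 − e^(−0.04·13))/4.15 = 0.0977
U = 0.8639 · 0.0977

0.0844


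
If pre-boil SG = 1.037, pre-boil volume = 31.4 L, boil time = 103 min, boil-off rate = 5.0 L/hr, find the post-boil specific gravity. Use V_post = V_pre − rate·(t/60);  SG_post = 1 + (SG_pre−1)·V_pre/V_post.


V_post = 31.4 − 5.0·(103/60) = 22.8167
SG_post = 1 + (1.037 − 1)·31.4/22.8167

1.0509


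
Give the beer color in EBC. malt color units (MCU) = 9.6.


SRM = 1.4922·MCU^0.6859;  EBC = SRM·1.97
SRM = 1.4922·9.6^0.6859 = 7.0399
EBC = 7.0399·1.97

13.8686 EBC


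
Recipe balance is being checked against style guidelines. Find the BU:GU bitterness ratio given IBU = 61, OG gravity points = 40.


BU:GU = IBU / OG_points
BU:GU = 61 / 40

1.5250


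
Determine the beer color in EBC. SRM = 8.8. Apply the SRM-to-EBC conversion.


EBC = SRM · 1.97
EBC = 8.8 · 1.97

17.3360 EBC


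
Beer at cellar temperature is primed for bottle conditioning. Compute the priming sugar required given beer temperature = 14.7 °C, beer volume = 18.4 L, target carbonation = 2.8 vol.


residual = 14.695·(0.01821 + 0.09011·e^(−0.04·T));  sugar = (target − residual)·4.0·V
residual = 14.695·(0.01821 + 0.09011·e^(−0.04·14.7)) = 1.0031
sugar = (2.8 − 1.0031)·4.0·18.4

132.2528 g


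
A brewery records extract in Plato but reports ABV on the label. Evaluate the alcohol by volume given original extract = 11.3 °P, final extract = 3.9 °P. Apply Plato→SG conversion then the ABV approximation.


SG = 259/(259 − P);  ABV = (OG − FG)·131.25
OG = 259/(259 − 11.3) = 1.0456
FG = 259/(259 − 3.9) = 1.0153
ABV = (1.0456 − 1.0153)·131.25

3.9810 % ABV


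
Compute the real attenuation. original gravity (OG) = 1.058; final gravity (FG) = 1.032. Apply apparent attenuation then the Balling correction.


AA = (OG−FG)/(OG−1)·100;  RA = AA·0.8192
AA = (1.058 − 1.032)/(1.058 − 1)·100 = 44.8276
RA = 44.8276·0.8192

36.7228 %


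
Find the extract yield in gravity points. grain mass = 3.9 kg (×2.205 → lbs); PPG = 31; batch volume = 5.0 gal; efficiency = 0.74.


points = lbs × PPG × eff / vol
lbs = 3.9 × 2.205 = 8.5995
points = 8.5995 × 31 × 0.74 / 5.0

39.4545 points


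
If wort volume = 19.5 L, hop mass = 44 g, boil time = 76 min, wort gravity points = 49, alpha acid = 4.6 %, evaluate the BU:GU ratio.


U = 1.65·0.000125^(GP/1000)·(1−e^(−0.04t))/4.15;  IBU = (α/100)·m·U·1000/V;  BU:GU = IBU/GP
U = 1.65·0.000125^(49/1000)·(1−e^(−0.04·76))/4.15 = 0.2437
IBU = (4.6/100)·44·0.2437·1000/19.5 = 25.2972
BU:GU = 25.2972/49

0.5163


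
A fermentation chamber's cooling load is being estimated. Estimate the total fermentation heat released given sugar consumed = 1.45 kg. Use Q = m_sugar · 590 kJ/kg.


Q = 1.45 · 590

855.5000 kJ


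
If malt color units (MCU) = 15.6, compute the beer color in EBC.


SRM = 1.4922·MCU^0.6859;  EBC = SRM·1.97
SRM = 1.4922·15.6^0.6859 = 9.8218
EBC = 9.8218·1.97

19.3490 EBC


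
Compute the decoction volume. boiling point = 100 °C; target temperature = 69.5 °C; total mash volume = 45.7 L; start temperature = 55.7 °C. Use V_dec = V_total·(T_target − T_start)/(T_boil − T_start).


V_dec = 45.7·(69.5 − 55.7)/(100 − 55.7)

14.2361 L


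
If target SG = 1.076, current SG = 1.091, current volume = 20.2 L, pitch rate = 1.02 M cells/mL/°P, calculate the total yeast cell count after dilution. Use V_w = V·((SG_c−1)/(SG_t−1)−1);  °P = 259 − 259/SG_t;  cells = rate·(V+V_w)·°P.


V_w = 20.2·((1.091−1)/(1.076−1)−1) = 3.9868
V_final = 20.2 + 3.9868 = 24.1868
°P = 259 − 259/1.076 = 18.2937
cells = 1.02·24.1868·18.2937

451.3157 billion cells


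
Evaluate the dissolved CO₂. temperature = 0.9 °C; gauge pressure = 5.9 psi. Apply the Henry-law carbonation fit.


vols = (P + 14.695)·(0.01821 + 0.09011·e^(−0.04·T))
vols = (5.9 + 14.695)·(0.01821 + 0.09011·e^(−0.04·0.9))

2.1652 volumes


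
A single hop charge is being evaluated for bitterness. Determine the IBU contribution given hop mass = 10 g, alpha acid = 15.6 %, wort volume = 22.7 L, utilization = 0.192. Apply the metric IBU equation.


IBU = (α/100)·mass·U·1000 / V
IBU = (15.6/100)·10·0.192·1000 / 22.7

13.1947 IBU


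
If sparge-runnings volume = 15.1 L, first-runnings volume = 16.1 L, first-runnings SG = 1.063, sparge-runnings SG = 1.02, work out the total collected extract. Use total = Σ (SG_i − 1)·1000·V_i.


first = (1.063 − 1)·1000·16.1 = 1014.3000
sparge = (1.02 − 1)·1000·15.1 = 302.0000
total = 1014.3000 + 302.0000

1316.3000 gravity·L


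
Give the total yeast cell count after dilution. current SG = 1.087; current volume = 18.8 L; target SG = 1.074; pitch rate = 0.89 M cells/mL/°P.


V_w = V·((SG_c−1)/(SG_t−1)−1);  °P = 259 − 259/SG_t;  cells = rate·(V+V_w)·°P
V_w = 18.8·((1.087−1)/(1.074−1)−1) = 3.3027
V_final = 18.8 + 3.3027 = 22.1027
°P = 259 − 259/1.074 = 17.8454
cells = 0.89·22.1027·17.8454

351.0448 billion cells


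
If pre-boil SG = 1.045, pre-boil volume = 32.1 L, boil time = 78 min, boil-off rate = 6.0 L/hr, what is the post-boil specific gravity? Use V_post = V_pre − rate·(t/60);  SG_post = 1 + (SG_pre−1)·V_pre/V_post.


V_post = 32.1 − 6.0·(78/60) = 24.3000
SG_post = 1 + (1.045 − 1)·32.1/24.3000

1.0594


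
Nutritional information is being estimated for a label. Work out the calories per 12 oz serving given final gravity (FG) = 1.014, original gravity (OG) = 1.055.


ABW = (OG−FG)·131.25·0.79/FG;  °P = 259 − 259/SG (for OG→OE and FG→AE);  RE = 0.1808·OE + 0.8192·AE;  Cal = (6.9·ABW + 4·(RE−0.1))·FG·3.55
ABW = (1.055 − 1.014)·131.25·0.79/1.014 = 4.1925
OE = 259 − 259/1.055 = 13.5024 °P
AE = 259 − 259/1.014 = 3.5759 °P
RE = 0.1808·13.5024 + 0.8192·3.5759 = 5.3706 °P
Cal = (6.9·4.1925 + 4·(5.3706−0.1))·1.014·3.55

180.0237 kcal


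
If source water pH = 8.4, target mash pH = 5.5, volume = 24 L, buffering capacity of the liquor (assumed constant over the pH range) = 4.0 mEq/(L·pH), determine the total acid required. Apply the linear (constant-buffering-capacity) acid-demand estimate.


acid = buffering capacity · (pH_source − pH_target) · V
acid = 4.0 · (8.4 − 5.5) · 24

278.4000 mEq


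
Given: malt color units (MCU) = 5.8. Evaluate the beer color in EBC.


SRM = 1.4922·MCU^0.6859;  EBC = SRM·1.97
SRM = 1.4922·5.8^0.6859 = 4.9827
EBC = 4.9827·1.97

9.8159 EBC


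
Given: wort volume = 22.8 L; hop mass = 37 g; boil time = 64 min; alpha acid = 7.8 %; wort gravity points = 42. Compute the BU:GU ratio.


U = 1.65·0.000125^(GP/1000)·(1−e^(−0.04t))/4.15;  IBU = (α/100)·m·U·1000/V;  BU:GU = IBU/GP
U = 1.65·0.000125^(42/1000)·(1−e^(−0.04·64))/4.15 = 0.2515
IBU = (7.8/100)·37·0.2515·1000/22.8 = 31.8365
BU:GU = 31.8365/42

0.7580


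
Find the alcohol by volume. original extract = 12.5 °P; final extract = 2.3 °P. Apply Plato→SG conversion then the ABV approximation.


SG = 259/(259 − P);  ABV = (OG − FG)·131.25
OG = 259/(259 − 12.5) = 1.0507
FG = 259/(259 − 2.3) = 1.0090
ABV = (1.0507 − 1.0090)·131.25

5.4797 % ABV


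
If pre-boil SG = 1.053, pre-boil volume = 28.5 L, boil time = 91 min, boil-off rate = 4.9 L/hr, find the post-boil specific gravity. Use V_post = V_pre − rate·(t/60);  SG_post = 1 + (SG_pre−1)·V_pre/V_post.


V_post = 28.5 − 4.9·(91/60) = 21.0683
SG_post = 1 + (1.053 − 1)·28.5/21.0683

1.0717


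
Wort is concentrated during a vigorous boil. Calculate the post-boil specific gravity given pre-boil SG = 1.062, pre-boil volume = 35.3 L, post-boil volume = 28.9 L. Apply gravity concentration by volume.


SG_post = 1 + (SG_pre − 1)·V_pre/V_post
pts_pre = (1.062 − 1)·1000 = 62.0000
pts_post = 62.0000·35.3/28.9 = 75.7301
SG_post = 1 + 75.7301/1000

1.0757


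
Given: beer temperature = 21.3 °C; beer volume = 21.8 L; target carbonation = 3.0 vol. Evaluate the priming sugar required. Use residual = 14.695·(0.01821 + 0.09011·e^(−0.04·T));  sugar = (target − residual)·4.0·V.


residual = 14.695·(0.01821 + 0.09011·e^(−0.04·21.3)) = 0.8324
sugar = (3.0 − 0.8324)·4.0·21.8

189.0118 g


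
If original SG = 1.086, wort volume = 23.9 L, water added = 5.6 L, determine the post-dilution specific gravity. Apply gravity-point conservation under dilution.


SG_new = 1 + (SG_old − 1)·V_old/(V_old + V_water)
pts = (1.086 − 1)·1000·23.9/(23.9 + 5.6) = 69.6746
SG_new = 1 + 69.6746/1000

1.0697


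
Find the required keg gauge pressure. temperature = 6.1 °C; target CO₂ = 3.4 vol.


psi = vols/(0.01821 + 0.09011·e^(−0.04·T)) − 14.695
psi = 3.4/(0.01821 + 0.09011·e^(−0.04·6.1)) − 14.695

23.5889 psi


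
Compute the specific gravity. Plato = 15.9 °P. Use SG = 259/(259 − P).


SG = 259/(259 − 15.9)

1.0654


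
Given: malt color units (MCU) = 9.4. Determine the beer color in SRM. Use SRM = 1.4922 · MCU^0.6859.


SRM = 1.4922 · 9.4^0.6859

6.9390 SRM


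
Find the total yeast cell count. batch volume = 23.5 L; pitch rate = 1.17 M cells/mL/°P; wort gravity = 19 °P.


cells (billions) = rate · V_L · °P
cells = 1.17 · 23.5 · 19

522.4050 billion cells


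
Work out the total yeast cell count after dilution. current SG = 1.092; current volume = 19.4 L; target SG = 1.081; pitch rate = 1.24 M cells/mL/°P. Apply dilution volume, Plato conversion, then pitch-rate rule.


V_w = V·((SG_c−1)/(SG_t−1)−1);  °P = 259 − 259/SG_t;  cells = rate·(V+V_w)·°P
V_w = 19.4·((1.092−1)/(1.081−1)−1) = 2.6346
V_final = 19.4 + 2.6346 = 22.0346
°P = 259 − 259/1.081 = 19.4070
cells = 1.24·22.0346·19.4070

530.2557 billion cells


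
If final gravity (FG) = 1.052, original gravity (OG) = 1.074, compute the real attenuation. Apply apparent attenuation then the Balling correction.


AA = (OG−FG)/(OG−1)·100;  RA = AA·0.8192
AA = (1.074 − 1.052)/(1.074 − 1)·100 = 29.7297
RA = 29.7297·0.8192

24.3546 %


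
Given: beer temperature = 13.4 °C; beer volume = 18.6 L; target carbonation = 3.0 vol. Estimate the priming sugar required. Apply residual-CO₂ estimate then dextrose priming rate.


residual = 14.695·(0.01821 + 0.09011·e^(−0.04·T));  sugar = (target − residual)·4.0·V
residual = 14.695·(0.01821 + 0.09011·e^(−0.04·13.4)) = 1.0423
sugar = (3.0 − 1.0423)·4.0·18.6

145.6496 g


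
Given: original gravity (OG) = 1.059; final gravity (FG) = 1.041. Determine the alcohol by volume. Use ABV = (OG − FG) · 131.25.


ABV = (1.059 − 1.041) · 131.25

2.3625 % ABV


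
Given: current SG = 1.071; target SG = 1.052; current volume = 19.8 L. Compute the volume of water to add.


V_water = V·((SG_curr − 1)/(SG_target − 1) − 1)
V_water = 19.8·((1.071 − 1)/(1.052 − 1) − 1)

7.2346 L


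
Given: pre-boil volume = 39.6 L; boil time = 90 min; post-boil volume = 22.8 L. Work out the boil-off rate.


rate = (V_pre − V_post) / (t_min/60)
rate = (39.6 − 22.8) / (90/60)

11.2000 L/hr


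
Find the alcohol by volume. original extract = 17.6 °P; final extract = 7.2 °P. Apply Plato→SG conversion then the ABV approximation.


SG = 259/(259 − P);  ABV = (OG − FG)·131.25
OG = 259/(259 − 17.6) = 1.0729
FG = 259/(259 − 7.2) = 1.0286
ABV = (1.0729 − 1.0286)·131.25

5.8162 % ABV


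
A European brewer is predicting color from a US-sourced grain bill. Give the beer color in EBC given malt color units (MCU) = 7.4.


SRM = 1.4922·MCU^0.6859;  EBC = SRM·1.97
SRM = 1.4922·7.4^0.6859 = 5.8889
EBC = 5.8889·1.97

11.6011 EBC


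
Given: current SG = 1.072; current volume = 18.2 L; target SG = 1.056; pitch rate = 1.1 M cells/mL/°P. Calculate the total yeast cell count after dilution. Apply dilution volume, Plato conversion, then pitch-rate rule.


V_w = V·((SG_c−1)/(SG_t−1)−1);  °P = 259 − 259/SG_t;  cells = rate·(V+V_w)·°P
V_w = 18.2·((1.072−1)/(1.056−1)−1) = 5.2000
V_final = 18.2 + 5.2000 = 23.4000
°P = 259 − 259/1.056 = 13.7348
cells = 1.1·23.4000·13.7348

353.5350 billion cells


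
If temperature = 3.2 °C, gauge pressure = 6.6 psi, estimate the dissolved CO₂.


vols = (P + 14.695)·(0.01821 + 0.09011·e^(−0.04·T))
vols = (6.6 + 14.695)·(0.01821 + 0.09011·e^(−0.04·3.2))

2.0761 volumes


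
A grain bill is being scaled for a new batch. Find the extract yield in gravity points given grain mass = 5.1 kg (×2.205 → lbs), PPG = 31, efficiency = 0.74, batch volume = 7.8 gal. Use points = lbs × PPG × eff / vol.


lbs = 5.1 × 2.205 = 11.2455
points = 11.2455 × 31 × 0.74 / 7.8

33.0733 points


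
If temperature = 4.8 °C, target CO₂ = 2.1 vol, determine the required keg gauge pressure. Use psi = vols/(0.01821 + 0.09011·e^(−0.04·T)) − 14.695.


psi = 2.1/(0.01821 + 0.09011·e^(−0.04·4.8)) − 14.695

7.9885 psi


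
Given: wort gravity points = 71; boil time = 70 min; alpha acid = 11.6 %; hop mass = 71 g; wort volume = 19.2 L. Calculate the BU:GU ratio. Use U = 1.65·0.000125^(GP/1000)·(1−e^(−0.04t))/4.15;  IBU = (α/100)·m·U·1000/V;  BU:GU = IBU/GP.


U = 1.65·0.000125^(71/1000)·(1−e^(−0.04·70))/4.15 = 0.1973
IBU = (11.6/100)·71·0.1973·1000/19.2 = 84.6223
BU:GU = 84.6223/71

1.1919


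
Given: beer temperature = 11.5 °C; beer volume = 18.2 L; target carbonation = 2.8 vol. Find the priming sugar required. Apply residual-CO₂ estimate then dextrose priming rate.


residual = 14.695·(0.01821 + 0.09011·e^(−0.04·T));  sugar = (target − residual)·4.0·V
residual = 14.695·(0.01821 + 0.09011·e^(−0.04·11.5)) = 1.1035
sugar = (2.8 − 1.1035)·4.0·18.2

123.5037 g


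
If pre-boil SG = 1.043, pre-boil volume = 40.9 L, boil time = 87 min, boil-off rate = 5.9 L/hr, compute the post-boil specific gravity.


V_post = V_pre − rate·(t/60);  SG_post = 1 + (SG_pre−1)·V_pre/V_post
V_post = 40.9 − 5.9·(87/60) = 32.3450
SG_post = 1 + (1.043 − 1)·40.9/32.3450

1.0544


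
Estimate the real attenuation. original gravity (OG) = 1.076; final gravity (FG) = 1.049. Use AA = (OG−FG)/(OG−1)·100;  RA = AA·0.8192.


AA = (1.076 − 1.049)/(1.076 − 1)·100 = 35.5263
RA = 35.5263·0.8192

29.1032 %


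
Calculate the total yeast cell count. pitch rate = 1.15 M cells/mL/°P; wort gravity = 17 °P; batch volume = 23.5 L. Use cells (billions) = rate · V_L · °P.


cells = 1.15 · 23.5 · 17

459.4250 billion cells


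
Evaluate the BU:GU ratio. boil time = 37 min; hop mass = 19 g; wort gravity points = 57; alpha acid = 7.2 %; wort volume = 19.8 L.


U = 1.65·0.000125^(GP/1000)·(1−e^(−0.04t))/4.15;  IBU = (α/100)·m·U·1000/V;  BU:GU = IBU/GP
U = 1.65·0.000125^(57/1000)·(1−e^(−0.04·37))/4.15 = 0.1840
IBU = (7.2/100)·19·0.1840·1000/19.8 = 12.7116
BU:GU = 12.7116/57

0.2230


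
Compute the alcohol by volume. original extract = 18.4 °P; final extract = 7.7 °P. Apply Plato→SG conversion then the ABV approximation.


SG = 259/(259 − P);  ABV = (OG − FG)·131.25
OG = 259/(259 − 18.4) = 1.0765
FG = 259/(259 − 7.7) = 1.0306
ABV = (1.0765 − 1.0306)·131.25

6.0158 % ABV


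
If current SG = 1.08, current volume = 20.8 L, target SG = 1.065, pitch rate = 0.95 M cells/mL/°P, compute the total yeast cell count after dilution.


V_w = V·((SG_c−1)/(SG_t−1)−1);  °P = 259 − 259/SG_t;  cells = rate·(V+V_w)·°P
V_w = 20.8·((1.08−1)/(1.065−1)−1) = 4.8000
V_final = 20.8 + 4.8000 = 25.6000
°P = 259 − 259/1.065 = 15.8075
cells = 0.95·25.6000·15.8075

384.4387 billion cells


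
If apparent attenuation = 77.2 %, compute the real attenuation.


RA = AA · 0.8192
RA = 77.2 · 0.8192

63.2422 %


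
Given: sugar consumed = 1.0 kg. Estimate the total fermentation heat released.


Q = m_sugar · 590 kJ/kg
Q = 1.0 · 590

590.0000 kJ


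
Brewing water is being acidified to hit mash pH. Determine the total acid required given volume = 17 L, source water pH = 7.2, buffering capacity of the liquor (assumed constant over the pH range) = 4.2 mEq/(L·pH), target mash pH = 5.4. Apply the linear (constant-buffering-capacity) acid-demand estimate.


acid = buffering capacity · (pH_source − pH_target) · V
acid = 4.2 · (7.2 − 5.4) · 17

128.5200 mEq


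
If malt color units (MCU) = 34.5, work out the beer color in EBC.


SRM = 1.4922·MCU^0.6859;  EBC = SRM·1.97
SRM = 1.4922·34.5^0.6859 = 16.9284
EBC = 16.9284·1.97

33.3490 EBC


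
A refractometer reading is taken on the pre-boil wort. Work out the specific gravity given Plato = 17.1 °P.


SG = 259/(259 − P)
SG = 259/(259 − 17.1)

1.0707


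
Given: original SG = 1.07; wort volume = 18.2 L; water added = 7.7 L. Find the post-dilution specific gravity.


SG_new = 1 + (SG_old − 1)·V_old/(V_old + V_water)
pts = (1.07 − 1)·1000·18.2/(18.2 + 7.7) = 49.1892
SG_new = 1 + 49.1892/1000

1.0492


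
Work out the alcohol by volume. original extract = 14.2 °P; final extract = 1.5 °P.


SG = 259/(259 − P);  ABV = (OG − FG)·131.25
OG = 259/(259 − 14.2) = 1.0580
FG = 259/(259 − 1.5) = 1.0058
ABV = (1.0580 − 1.0058)·131.25

6.8488 % ABV


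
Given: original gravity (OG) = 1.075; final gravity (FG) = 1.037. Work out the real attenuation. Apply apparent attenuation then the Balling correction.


AA = (OG−FG)/(OG−1)·100;  RA = AA·0.8192
AA = (1.075 − 1.037)/(1.075 − 1)·100 = 50.6667
RA = 50.6667·0.8192

41.5061 %


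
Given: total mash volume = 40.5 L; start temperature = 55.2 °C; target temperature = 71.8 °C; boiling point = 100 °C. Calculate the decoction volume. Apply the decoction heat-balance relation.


V_dec = V_total·(T_target − T_start)/(T_boil − T_start)
V_dec = 40.5·(71.8 − 55.2)/(100 − 55.2)

15.0067 L


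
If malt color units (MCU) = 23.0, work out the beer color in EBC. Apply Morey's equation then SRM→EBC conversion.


SRM = 1.4922·MCU^0.6859;  EBC = SRM·1.97
SRM = 1.4922·23.0^0.6859 = 12.8185
EBC = 12.8185·1.97

25.2524 EBC


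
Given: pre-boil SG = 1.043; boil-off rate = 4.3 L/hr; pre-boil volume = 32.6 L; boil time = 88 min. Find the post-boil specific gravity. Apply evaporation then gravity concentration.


V_post = V_pre − rate·(t/60);  SG_post = 1 + (SG_pre−1)·V_pre/V_post
V_post = 32.6 − 4.3·(88/60) = 26.2933
SG_post = 1 + (1.043 − 1)·32.6/26.2933

1.0533


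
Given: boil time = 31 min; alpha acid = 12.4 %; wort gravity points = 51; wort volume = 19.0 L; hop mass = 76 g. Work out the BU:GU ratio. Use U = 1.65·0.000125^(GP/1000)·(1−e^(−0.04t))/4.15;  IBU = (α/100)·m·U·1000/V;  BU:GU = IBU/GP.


U = 1.65·0.000125^(51/1000)·(1−e^(−0.04·31))/4.15 = 0.1787
IBU = (12.4/100)·76·0.1787·1000/19.0 = 88.6125
BU:GU = 88.6125/51

1.7375


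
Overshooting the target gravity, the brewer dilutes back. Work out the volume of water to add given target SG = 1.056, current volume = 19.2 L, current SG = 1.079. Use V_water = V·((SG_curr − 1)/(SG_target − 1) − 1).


V_water = 19.2·((1.079 − 1)/(1.056 − 1) − 1)

7.8857 L


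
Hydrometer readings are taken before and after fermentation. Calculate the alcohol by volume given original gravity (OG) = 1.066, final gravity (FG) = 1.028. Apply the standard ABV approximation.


ABV = (OG − FG) · 131.25
ABV = (1.066 − 1.028) · 131.25

4.9875 % ABV


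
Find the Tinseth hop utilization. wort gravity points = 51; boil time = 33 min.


U = 1.65·0.000125^(GP/1000) · (1 − e^(−0.04·t))/4.15
bigness = 1.65·0.000125^(51/1000) = 1.0433
boil_factor = (1 − e^(−0.04·33))/4.15 = 0.1766
U = 1.0433 · 0.1766

0.1842


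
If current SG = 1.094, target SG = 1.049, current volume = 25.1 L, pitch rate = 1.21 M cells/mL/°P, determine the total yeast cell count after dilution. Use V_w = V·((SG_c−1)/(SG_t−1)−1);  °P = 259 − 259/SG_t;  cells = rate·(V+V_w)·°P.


V_w = 25.1·((1.094−1)/(1.049−1)−1) = 23.0510
V_final = 25.1 + 23.0510 = 48.1510
°P = 259 − 259/1.049 = 12.0982
cells = 1.21·48.1510·12.0982

704.8736 billion cells


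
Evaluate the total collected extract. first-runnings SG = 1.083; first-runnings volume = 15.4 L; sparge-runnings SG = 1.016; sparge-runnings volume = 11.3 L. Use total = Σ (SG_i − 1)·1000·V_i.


first = (1.083 − 1)·1000·15.4 = 1278.2000
sparge = (1.016 − 1)·1000·11.3 = 180.8000
total = 1278.2000 + 180.8000

1459.0000 gravity·L


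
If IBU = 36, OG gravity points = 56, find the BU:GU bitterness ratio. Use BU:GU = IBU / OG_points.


BU:GU = 36 / 56

0.6429


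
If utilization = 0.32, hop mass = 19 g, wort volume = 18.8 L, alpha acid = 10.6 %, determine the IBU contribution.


IBU = (α/100)·mass·U·1000 / V
IBU = (10.6/100)·19·0.32·1000 / 18.8

34.2809 IBU


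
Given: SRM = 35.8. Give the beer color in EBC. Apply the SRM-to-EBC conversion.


EBC = SRM · 1.97
EBC = 35.8 · 1.97

70.5260 EBC


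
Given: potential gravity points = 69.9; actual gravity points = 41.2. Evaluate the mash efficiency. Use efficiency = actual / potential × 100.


efficiency = 41.2 / 69.9 × 100

58.9413 %


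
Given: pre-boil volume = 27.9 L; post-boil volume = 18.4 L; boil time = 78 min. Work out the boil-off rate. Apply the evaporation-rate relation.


rate = (V_pre − V_post) / (t_min/60)
rate = (27.9 − 18.4) / (78/60)

7.3077 L/hr


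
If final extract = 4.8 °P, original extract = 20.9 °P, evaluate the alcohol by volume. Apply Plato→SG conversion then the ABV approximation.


SG = 259/(259 − P);  ABV = (OG − FG)·131.25
OG = 259/(259 − 20.9) = 1.0878
FG = 259/(259 − 4.8) = 1.0189
ABV = (1.0878 − 1.0189)·131.25

9.0425 % ABV


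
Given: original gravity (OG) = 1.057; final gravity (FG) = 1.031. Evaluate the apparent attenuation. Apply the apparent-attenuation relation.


AA = (OG − FG)/(OG − 1) · 100
AA = (1.057 − 1.031)/(1.057 − 1) · 100

45.6140 %


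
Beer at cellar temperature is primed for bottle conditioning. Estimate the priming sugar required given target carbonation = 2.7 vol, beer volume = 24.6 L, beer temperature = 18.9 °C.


residual = 14.695·(0.01821 + 0.09011·e^(−0.04·T));  sugar = (target − residual)·4.0·V
residual = 14.695·(0.01821 + 0.09011·e^(−0.04·18.9)) = 0.8893
sugar = (2.7 − 0.8893)·4.0·24.6

178.1683 g


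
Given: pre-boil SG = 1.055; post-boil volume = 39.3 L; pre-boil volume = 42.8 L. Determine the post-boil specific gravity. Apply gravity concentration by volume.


SG_post = 1 + (SG_pre − 1)·V_pre/V_post
pts_pre = (1.055 − 1)·1000 = 55.0000
pts_post = 55.0000·42.8/39.3 = 59.8982
SG_post = 1 + 59.8982/1000

1.0599


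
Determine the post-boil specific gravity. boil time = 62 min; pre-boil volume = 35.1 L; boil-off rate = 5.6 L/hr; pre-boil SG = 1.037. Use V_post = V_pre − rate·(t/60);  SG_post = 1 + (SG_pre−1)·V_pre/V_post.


V_post = 35.1 − 5.6·(62/60) = 29.3133
SG_post = 1 + (1.037 − 1)·35.1/29.3133

1.0443
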